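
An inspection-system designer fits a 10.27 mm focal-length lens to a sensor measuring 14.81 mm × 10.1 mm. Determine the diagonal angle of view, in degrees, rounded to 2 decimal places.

Sensor diagonal = √(14.81² + 10.1²) = √321.3461 ≈ 17.9261 mm.
Angle of view α = 2·arctan(d/2f) with d = 17.9261 mm and f = 10.27 mm.
d/2f = 0.87274; arctan(0.87274) ≈ 41.1126°, so α ≈ 82.2252°.

82.23°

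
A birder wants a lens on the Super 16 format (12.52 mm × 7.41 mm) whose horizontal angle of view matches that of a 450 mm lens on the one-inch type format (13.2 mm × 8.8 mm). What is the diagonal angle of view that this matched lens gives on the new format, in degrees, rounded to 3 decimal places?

1.953°

Equal horizontal AOV ⇒ f₂ = f₁ · 12.52/13.2 = 450 × 0.94848 ≈ 426.8182 mm.
Sensor diagonal = √(12.52² + 7.41²) = √211.6585 ≈ 14.5485 mm.
Diagonal AOV on the new format = 2·arctan(14.5485 / (2 × 426.8182)) = 2·arctan(0.01704) ≈ 1.9528°.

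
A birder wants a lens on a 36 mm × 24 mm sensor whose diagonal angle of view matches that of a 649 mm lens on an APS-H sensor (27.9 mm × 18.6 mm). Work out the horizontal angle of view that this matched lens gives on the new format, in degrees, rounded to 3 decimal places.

Sensor diagonal = √(27.9² + 18.6²) = √1124.3700 ≈ 33.5316 mm.
Sensor diagonal = √(36² + 24²) = √1872.0000 ≈ 43.2666 mm.
Equal diagonal AOV ⇒ f₂ = f₁ · 43.2666/33.5316 = 649 × 1.29032 ≈ 837.4194 mm.
Horizontal AOV on the new format = 2·arctan(36 / (2 × 837.4194)) = 2·arctan(0.02149) ≈ 2.4627°.

2.463°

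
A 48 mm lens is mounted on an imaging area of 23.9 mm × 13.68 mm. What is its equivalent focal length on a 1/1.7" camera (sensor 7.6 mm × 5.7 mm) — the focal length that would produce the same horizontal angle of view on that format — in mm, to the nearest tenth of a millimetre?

Equal angle of view means equal width/f ratio, so f₂ = f₁ · (width₂/width₁) = 48 × 7.6/23.9.
f₂ = 48 × 0.31799 ≈ 15.264 mm.

15.3 mm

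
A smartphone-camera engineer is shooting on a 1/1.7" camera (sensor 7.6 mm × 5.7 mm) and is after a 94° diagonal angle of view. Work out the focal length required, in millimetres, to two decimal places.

4.43 mm

Sensor diagonal = √(7.6² + 5.7²) = √90.2500 ≈ 9.5000 mm.
From α = 2·arctan(d/2f) we get f = d / (2·tan(α/2)).
With d = 9.5000 mm and α/2 = 47°, tan(α/2) ≈ 1.07237, so f ≈ 9.5000 / 2.14474 ≈ 4.4294 mm.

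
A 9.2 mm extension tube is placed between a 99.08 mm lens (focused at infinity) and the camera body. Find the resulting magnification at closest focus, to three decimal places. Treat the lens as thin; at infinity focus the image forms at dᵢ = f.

The tube moves the image plane from f to f + e, so dᵢ = 99.08 + 9.2 = 108.28 mm. Focus is achieved when 1/f = 1/dₒ + 1/dᵢ, giving dₒ = 1/(1/f − 1/(f+e)).
Magnification m = dᵢ/dₒ = (f+e)·(1/f − 1/(f+e)) = e/f = 9.2/99.08 ≈ 0.0929.

0.093×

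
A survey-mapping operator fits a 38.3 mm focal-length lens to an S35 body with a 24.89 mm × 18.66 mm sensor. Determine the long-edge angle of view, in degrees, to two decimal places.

Angle of view α = 2·arctan(w/2f) with w = 24.89 mm and f = 38.3 mm.
w/2f = 0.32493; arctan(0.32493) ≈ 18.0008°, so α ≈ 36.0016°.

36.00°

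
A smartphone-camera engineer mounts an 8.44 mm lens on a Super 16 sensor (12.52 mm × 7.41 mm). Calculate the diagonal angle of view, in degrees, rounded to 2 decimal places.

Sensor diagonal = √(12.52² + 7.41²) = √211.6585 ≈ 14.5485 mm.
Angle of view α = 2·arctan(d/2f) with d = 14.5485 mm and f = 8.44 mm.
d/2f = 0.86188; arctan(0.86188) ≈ 40.7573°, so α ≈ 81.5146°.

81.51°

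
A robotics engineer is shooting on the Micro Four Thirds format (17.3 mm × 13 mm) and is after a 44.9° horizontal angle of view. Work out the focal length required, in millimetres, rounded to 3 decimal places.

From α = 2·arctan(w/2f) we get f = w / (2·tan(α/2)).
With w = 17.3 mm and α/2 = 22.45°, tan(α/2) ≈ 0.41319, so f ≈ 17.3 / 0.82638 ≈ 20.9346 mm.

20.935 mm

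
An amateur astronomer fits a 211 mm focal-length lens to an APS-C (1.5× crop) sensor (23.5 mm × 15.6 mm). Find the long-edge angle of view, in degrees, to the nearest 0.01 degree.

Angle of view α = 2·arctan(w/2f) with w = 23.5 mm and f = 211 mm.
w/2f = 0.05569; arctan(0.05569) ≈ 3.1873°, so α ≈ 6.3747°.

6.37°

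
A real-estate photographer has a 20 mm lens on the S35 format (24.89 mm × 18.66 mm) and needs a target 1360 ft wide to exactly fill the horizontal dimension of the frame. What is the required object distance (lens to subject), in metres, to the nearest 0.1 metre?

333.1 m

W: 1360 ft × 304.8 mm/ft = 414527.99 mm.
Magnification m = w/W = dᵢ/dₒ; combined with 1/f = 1/dₒ + 1/dᵢ this gives dₒ = f·(1 + W/w).
dₒ = 20 mm × (1 + 414528/24.89) = 20 × 16655.3988 ≈ 333107.976 mm = 333.108 m.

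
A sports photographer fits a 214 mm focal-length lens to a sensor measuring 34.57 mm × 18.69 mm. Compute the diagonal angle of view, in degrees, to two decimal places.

Sensor diagonal = √(34.57² + 18.69²) = √1544.4010 ≈ 39.2989 mm.
Angle of view α = 2·arctan(d/2f) with d = 39.2989 mm and f = 214 mm.
d/2f = 0.09182; arctan(0.09182) ≈ 5.2462°, so α ≈ 10.4924°.

10.49°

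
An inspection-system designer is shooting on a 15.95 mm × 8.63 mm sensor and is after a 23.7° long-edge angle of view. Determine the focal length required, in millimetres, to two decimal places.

From α = 2·arctan(w/2f) we get f = w / (2·tan(α/2)).
With w = 15.95 mm and α/2 = 11.85°, tan(α/2) ≈ 0.20982, so f ≈ 15.95 / 0.41964 ≈ 38.0084 mm.

38.01 mm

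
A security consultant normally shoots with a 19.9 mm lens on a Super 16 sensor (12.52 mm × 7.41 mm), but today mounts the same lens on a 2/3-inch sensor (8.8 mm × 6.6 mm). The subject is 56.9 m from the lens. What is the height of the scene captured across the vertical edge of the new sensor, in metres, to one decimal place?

18.9 m

The focal length stays 19.9 mm; the relevant sensor dimension is now h = 6.6 mm. Object distance dₒ = 56.9 m = 56900 mm.
Thin-lens field height W = h·(dₒ − f)/f = 6.6 × (56900 − 19.9)/19.9 ≈ 18864.757 mm = 18.8648 m.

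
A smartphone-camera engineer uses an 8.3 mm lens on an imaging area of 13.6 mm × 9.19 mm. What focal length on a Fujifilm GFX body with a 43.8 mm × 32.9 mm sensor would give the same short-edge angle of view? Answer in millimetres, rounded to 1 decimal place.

29.7 mm

Equal angle of view means equal height/f ratio, so f₂ = f₁ · (height₂/height₁) = 8.3 × 32.9/9.19.
f₂ = 8.3 × 3.57998 ≈ 29.714 mm.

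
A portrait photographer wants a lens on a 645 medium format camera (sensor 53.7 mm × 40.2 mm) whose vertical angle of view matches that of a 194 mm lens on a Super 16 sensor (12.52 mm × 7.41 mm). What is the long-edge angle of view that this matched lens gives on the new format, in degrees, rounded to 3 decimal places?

2.923°

Equal vertical AOV ⇒ f₂ = f₁ · 40.2/7.41 = 194 × 5.42510 ≈ 1052.4696 mm.
Long-edge AOV on the new format = 2·arctan(53.7 / (2 × 1052.4696)) = 2·arctan(0.02551) ≈ 2.9228°.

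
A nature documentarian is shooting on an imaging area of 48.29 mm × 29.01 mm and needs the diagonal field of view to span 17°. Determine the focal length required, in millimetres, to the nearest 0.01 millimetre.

188.47 mm

Sensor diagonal = √(48.29² + 29.01²) = √3173.5042 ≈ 56.3339 mm.
From α = 2·arctan(d/2f) we get f = d / (2·tan(α/2)).
With d = 56.3339 mm and α/2 = 8.5°, tan(α/2) ≈ 0.14945, so f ≈ 56.3339 / 0.29890 ≈ 188.4693 mm.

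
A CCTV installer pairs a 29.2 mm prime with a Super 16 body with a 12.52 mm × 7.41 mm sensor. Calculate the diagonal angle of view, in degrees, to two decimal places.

Sensor diagonal = √(12.52² + 7.41²) = √211.6585 ≈ 14.5485 mm.
Angle of view α = 2·arctan(d/2f) with d = 14.5485 mm and f = 29.2 mm.
d/2f = 0.24912; arctan(0.24912) ≈ 13.9887°, so α ≈ 27.9773°.

27.98°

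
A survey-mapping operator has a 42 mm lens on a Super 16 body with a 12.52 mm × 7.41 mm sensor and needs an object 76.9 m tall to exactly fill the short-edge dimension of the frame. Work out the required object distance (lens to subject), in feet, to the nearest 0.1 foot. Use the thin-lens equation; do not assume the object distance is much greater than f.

W: 76.9 m = 76900 mm.
Magnification m = h/W = dᵢ/dₒ; combined with 1/f = 1/dₒ + 1/dᵢ this gives dₒ = f·(1 + W/h).
dₒ = 42 mm × (1 + 76900/7.41) = 42 × 10378.8677 ≈ 435912.445 mm = 435912.445/304.8 ft = 1430.16 ft.

1430.2 ft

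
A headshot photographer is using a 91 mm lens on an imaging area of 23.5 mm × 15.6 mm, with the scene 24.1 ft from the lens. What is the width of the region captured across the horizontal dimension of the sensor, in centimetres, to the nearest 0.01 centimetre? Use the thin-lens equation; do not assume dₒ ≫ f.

dₒ: 24.1 ft × 304.8 mm/ft = 7345.68 mm.
Similar triangles through the lens centre give W/dₒ = w/dᵢ; with 1/f = 1/dₒ + 1/dᵢ this gives W = w·(dₒ − f)/f.
W = 23.5 mm × (7345.68 − 91) / 91 = 23.5 × 79.7218 ≈ 1873.461 mm = 187.346 cm.

187.35 cm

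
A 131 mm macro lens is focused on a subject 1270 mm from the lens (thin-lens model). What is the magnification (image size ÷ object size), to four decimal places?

Thin lens: 1/f = 1/dₒ + 1/dᵢ → 1/dᵢ = 1/131 − 1/1270 = 0.0068462 mm⁻¹, so dᵢ ≈ 146.0667 mm.
Magnification m = dᵢ/dₒ = 146.0667/1270 ≈ 0.11501.

0.1150×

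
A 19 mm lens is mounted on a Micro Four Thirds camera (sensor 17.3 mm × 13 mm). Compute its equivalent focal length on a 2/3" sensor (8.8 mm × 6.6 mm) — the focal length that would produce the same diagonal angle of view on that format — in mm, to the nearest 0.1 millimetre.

9.7 mm

Sensor diagonal = √(17.3² + 13²) = √468.2900 ≈ 21.6400 mm.
Sensor diagonal = √(8.8² + 6.6²) = √121.0000 ≈ 11.0000 mm.
Equal angle of view means equal diagonal/f ratio, so f₂ = f₁ · (diagonal₂/diagonal₁) = 19 × 11.0000/21.6400.
f₂ = 19 × 0.50832 ≈ 9.658 mm.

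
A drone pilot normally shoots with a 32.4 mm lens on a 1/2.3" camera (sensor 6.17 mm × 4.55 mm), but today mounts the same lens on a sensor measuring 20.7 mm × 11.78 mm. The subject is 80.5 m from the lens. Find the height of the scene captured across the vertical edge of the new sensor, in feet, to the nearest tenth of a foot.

96.0 ft

The focal length stays 32.4 mm; the relevant sensor dimension is now h = 11.78 mm. Object distance dₒ = 80.5 m = 80500 mm.
Thin-lens field height W = h·(dₒ − f)/f = 11.78 × (80500 − 32.4)/32.4 ≈ 29256.430 mm = 29256.430/304.8 ft = 95.9857 ft.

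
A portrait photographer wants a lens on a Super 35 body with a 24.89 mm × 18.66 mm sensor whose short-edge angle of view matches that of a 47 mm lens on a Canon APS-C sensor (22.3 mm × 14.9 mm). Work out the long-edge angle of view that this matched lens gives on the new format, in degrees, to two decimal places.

Equal short-edge AOV ⇒ f₂ = f₁ · 18.66/14.9 = 47 × 1.25235 ≈ 58.8604 mm.
Long-edge AOV on the new format = 2·arctan(24.89 / (2 × 58.8604)) = 2·arctan(0.21143) ≈ 23.8767°.

23.88°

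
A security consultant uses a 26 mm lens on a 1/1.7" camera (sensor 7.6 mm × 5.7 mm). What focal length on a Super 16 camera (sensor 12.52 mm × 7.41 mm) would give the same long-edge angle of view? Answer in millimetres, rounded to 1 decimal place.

Equal angle of view means equal width/f ratio, so f₂ = f₁ · (width₂/width₁) = 26 × 12.52/7.6.
f₂ = 26 × 1.64737 ≈ 42.832 mm.

42.8 mm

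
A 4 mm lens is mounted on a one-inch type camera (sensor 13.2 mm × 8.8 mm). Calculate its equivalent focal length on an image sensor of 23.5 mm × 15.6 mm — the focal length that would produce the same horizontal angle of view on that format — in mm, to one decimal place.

Equal angle of view means equal width/f ratio, so f₂ = f₁ · (width₂/width₁) = 4 × 23.5/13.2.
f₂ = 4 × 1.78030 ≈ 7.121 mm.

7.1 mm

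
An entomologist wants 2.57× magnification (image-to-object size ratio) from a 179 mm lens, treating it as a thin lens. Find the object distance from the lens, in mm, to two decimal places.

With m = dᵢ/dₒ and 1/f = 1/dₒ + 1/dᵢ, substituting dᵢ = m·dₒ gives 1/f = (1 + 1/m)/dₒ, hence dₒ = f·(1 + 1/m).
dₒ = 179 × (1 + 1/2.57) = 179 × 1.38911 ≈ 248.650 mm.

248.65 mm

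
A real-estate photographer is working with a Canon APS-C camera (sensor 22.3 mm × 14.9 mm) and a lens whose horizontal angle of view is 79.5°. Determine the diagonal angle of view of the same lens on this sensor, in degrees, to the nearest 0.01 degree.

From the horizontal AOV: f = 22.3 / (2·tan(39.75°)) = 22.3 / 1.66338 ≈ 13.4064 mm.
Sensor diagonal = √(22.3² + 14.9²) = √719.3000 ≈ 26.8198 mm.
Diagonal AOV = 2·arctan(26.8198 / (2 × 13.4064)) = 2·arctan(1.00026) ≈ 90.0148°.

90.01°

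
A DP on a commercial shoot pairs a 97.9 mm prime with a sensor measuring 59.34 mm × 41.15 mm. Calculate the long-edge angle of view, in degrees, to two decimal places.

33.72°

Angle of view α = 2·arctan(w/2f) with w = 59.34 mm and f = 97.9 mm.
w/2f = 0.30306; arctan(0.30306) ≈ 16.8602°, so α ≈ 33.7204°.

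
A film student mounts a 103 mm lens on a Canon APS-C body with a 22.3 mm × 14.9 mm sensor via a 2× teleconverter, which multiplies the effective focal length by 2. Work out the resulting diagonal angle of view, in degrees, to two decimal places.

Effective focal length f = 103 × 2 = 206 mm.
Sensor diagonal = √(22.3² + 14.9²) = √719.3000 ≈ 26.8198 mm.
α = 2·arctan(26.820 / (2 × 206)) = 2·arctan(0.06510) ≈ 7.4490°.

7.45°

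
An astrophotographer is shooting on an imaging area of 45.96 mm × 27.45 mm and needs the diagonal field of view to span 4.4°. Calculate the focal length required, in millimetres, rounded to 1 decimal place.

Sensor diagonal = √(45.96² + 27.45²) = √2865.8241 ≈ 53.5334 mm.
From α = 2·arctan(d/2f) we get f = d / (2·tan(α/2)).
With d = 53.5334 mm and α/2 = 2.2°, tan(α/2) ≈ 0.03842, so f ≈ 53.5334 / 0.07683 ≈ 696.7568 mm.

696.8 mm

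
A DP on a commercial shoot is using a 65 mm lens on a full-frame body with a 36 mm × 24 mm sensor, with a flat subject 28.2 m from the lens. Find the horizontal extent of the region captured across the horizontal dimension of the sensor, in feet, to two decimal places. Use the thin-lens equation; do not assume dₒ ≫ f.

dₒ: 28.2 m = 28200 mm.
Similar triangles through the lens centre give W/dₒ = w/dᵢ; with 1/f = 1/dₒ + 1/dᵢ this gives W = w·(dₒ − f)/f.
W = 36 mm × (28200 − 65) / 65 = 36 × 432.8462 ≈ 15582.462 mm = 15582.462/304.8 ft = 51.1236 ft.

51.12 ft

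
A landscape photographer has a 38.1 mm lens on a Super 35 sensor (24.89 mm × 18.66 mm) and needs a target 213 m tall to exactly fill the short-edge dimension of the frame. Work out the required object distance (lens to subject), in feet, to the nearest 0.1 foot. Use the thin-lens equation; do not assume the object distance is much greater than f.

1427.0 ft

W: 213 m = 213000 mm.
Magnification m = h/W = dᵢ/dₒ; combined with 1/f = 1/dₒ + 1/dᵢ this gives dₒ = f·(1 + W/h).
dₒ = 38.1 mm × (1 + 213000/18.66) = 38.1 × 11415.7910 ≈ 434941.637 mm = 434941.637/304.8 ft = 1426.97 ft.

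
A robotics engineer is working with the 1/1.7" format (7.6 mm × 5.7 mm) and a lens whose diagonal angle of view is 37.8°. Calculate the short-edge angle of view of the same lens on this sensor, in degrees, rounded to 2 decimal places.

Sensor diagonal = √(7.6² + 5.7²) = √90.2500 ≈ 9.5000 mm.
From the diagonal AOV: f = 9.5000 / (2·tan(18.9°)) = 9.5000 / 0.68475 ≈ 13.8736 mm.
Short-edge AOV = 2·arctan(5.7 / (2 × 13.8736)) = 2·arctan(0.20543) ≈ 23.2171°.

23.22°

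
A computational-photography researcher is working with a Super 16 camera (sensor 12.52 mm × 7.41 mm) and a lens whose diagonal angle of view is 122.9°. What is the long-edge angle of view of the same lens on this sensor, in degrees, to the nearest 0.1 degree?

115.4°

Sensor diagonal = √(12.52² + 7.41²) = √211.6585 ≈ 14.5485 mm.
From the diagonal AOV: f = 14.5485 / (2·tan(61.45°)) = 14.5485 / 3.67589 ≈ 3.9578 mm.
Long-edge AOV = 2·arctan(12.52 / (2 × 3.9578)) = 2·arctan(1.58168) ≈ 115.3947°.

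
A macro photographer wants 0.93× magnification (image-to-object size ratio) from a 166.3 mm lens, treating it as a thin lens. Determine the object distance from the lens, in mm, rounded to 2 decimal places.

345.12 mm

With m = dᵢ/dₒ and 1/f = 1/dₒ + 1/dᵢ, substituting dᵢ = m·dₒ gives 1/f = (1 + 1/m)/dₒ, hence dₒ = f·(1 + 1/m).
dₒ = 166.3 × (1 + 1/0.93) = 166.3 × 2.07527 ≈ 345.117 mm.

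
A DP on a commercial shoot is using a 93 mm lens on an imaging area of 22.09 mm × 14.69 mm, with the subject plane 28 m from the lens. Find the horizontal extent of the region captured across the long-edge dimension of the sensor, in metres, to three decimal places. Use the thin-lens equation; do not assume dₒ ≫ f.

6.629 m

dₒ: 28 m = 28000 mm.
Similar triangles through the lens centre give W/dₒ = w/dᵢ; with 1/f = 1/dₒ + 1/dᵢ this gives W = w·(dₒ − f)/f.
W = 22.09 mm × (28000 − 93) / 93 = 22.09 × 300.0753 ≈ 6628.663 mm = 6.62866 m.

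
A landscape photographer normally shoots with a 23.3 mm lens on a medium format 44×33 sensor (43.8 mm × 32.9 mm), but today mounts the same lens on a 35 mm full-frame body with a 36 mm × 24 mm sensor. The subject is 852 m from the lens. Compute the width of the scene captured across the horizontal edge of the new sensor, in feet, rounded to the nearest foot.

The focal length stays 23.3 mm; the relevant sensor dimension is now w = 36 mm. Object distance dₒ = 852 m = 852000 mm.
Thin-lens field width W = w·(dₒ − f)/f = 36 × (852000 − 23.3)/23.3 ≈ 1316358.850 mm = 1316358.850/304.8 ft = 4318.76 ft.

4319 ft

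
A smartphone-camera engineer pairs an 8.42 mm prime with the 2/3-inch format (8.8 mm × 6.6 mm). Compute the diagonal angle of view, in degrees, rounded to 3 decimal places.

Sensor diagonal = √(8.8² + 6.6²) = √121.0000 ≈ 11.0000 mm.
Angle of view α = 2·arctan(d/2f) with d = 11.0000 mm and f = 8.42 mm.
d/2f = 0.65321; arctan(0.65321) ≈ 33.1528°, so α ≈ 66.3057°.

66.306°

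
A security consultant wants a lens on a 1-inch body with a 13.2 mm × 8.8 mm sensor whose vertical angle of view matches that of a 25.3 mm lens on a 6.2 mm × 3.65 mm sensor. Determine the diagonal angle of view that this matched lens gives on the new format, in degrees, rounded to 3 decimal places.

Equal vertical AOV ⇒ f₂ = f₁ · 8.8/3.65 = 25.3 × 2.41096 ≈ 60.9973 mm.
Sensor diagonal = √(13.2² + 8.8²) = √251.6800 ≈ 15.8644 mm.
Diagonal AOV on the new format = 2·arctan(15.8644 / (2 × 60.9973)) = 2·arctan(0.13004) ≈ 14.8186°.

14.819°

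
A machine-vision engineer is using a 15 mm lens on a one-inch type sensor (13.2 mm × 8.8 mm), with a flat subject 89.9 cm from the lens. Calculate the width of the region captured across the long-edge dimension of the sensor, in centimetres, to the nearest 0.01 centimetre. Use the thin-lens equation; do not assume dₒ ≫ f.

dₒ: 89.9 cm = 899 mm.
Similar triangles through the lens centre give W/dₒ = w/dᵢ; with 1/f = 1/dₒ + 1/dᵢ this gives W = w·(dₒ − f)/f.
W = 13.2 mm × (899 − 15) / 15 = 13.2 × 58.9333 ≈ 777.920 mm = 77.792 cm.

77.79 cm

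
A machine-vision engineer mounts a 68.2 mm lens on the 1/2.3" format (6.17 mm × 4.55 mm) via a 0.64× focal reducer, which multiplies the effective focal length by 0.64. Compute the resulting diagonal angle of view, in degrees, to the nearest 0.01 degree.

Effective focal length f = 68.2 × 0.64 = 43.648 mm.
Sensor diagonal = √(6.17² + 4.55²) = √58.7714 ≈ 7.6663 mm.
α = 2·arctan(7.666 / (2 × 43.648)) = 2·arctan(0.08782) ≈ 10.0376°.

10.04°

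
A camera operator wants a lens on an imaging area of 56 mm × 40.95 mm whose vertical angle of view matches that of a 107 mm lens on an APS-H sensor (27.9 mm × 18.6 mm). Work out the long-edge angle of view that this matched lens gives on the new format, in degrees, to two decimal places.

Equal vertical AOV ⇒ f₂ = f₁ · 40.95/18.6 = 107 × 2.20161 ≈ 235.5726 mm.
Long-edge AOV on the new format = 2·arctan(56 / (2 × 235.5726)) = 2·arctan(0.11886) ≈ 13.5567°.

13.56°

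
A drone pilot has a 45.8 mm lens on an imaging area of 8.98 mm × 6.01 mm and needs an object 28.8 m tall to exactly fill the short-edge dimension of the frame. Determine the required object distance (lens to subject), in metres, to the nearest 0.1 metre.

W: 28.8 m = 28800 mm.
Magnification m = h/W = dᵢ/dₒ; combined with 1/f = 1/dₒ + 1/dᵢ this gives dₒ = f·(1 + W/h).
dₒ = 45.8 mm × (1 + 28800/6.01) = 45.8 × 4793.0133 ≈ 219520.010 mm = 219.52 m.

219.5 m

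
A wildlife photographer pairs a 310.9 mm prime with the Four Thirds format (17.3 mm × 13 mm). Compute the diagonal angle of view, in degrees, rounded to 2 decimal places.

3.99°

Sensor diagonal = √(17.3² + 13²) = √468.2900 ≈ 21.6400 mm.
Angle of view α = 2·arctan(d/2f) with d = 21.6400 mm and f = 310.9 mm.
d/2f = 0.03480; arctan(0.03480) ≈ 1.9932°, so α ≈ 3.9864°.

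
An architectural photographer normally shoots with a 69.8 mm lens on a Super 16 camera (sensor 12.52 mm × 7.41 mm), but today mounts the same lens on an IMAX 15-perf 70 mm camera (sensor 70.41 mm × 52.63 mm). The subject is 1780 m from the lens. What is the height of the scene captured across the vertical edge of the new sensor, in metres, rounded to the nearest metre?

The focal length stays 69.8 mm; the relevant sensor dimension is now h = 52.63 mm. Object distance dₒ = 1780 m = 1.78e+06 mm.
Thin-lens field height W = h·(dₒ − f)/f = 52.63 × (1.78e+06 − 69.8)/69.8 ≈ 1342087.771 mm = 1342.09 m.

1342 m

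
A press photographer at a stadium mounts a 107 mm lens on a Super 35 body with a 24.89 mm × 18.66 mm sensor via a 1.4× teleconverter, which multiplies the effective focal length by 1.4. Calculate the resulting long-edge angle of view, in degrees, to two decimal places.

9.50°

Effective focal length f = 107 × 1.4 = 149.8 mm.
α = 2·arctan(24.89 / (2 × 149.8)) = 2·arctan(0.08308) ≈ 9.4982°.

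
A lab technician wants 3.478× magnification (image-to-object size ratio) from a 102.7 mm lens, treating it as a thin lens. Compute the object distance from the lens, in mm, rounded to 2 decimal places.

With m = dᵢ/dₒ and 1/f = 1/dₒ + 1/dᵢ, substituting dᵢ = m·dₒ gives 1/f = (1 + 1/m)/dₒ, hence dₒ = f·(1 + 1/m).
dₒ = 102.7 × (1 + 1/3.478) = 102.7 × 1.28752 ≈ 132.228 mm.

132.23 mm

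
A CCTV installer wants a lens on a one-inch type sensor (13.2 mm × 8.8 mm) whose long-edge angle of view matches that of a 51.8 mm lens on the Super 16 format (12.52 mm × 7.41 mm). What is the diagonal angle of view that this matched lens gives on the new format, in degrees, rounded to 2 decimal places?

16.53°

Equal long-edge AOV ⇒ f₂ = f₁ · 13.2/12.52 = 51.8 × 1.05431 ≈ 54.6134 mm.
Sensor diagonal = √(13.2² + 8.8²) = √251.6800 ≈ 15.8644 mm.
Diagonal AOV on the new format = 2·arctan(15.8644 / (2 × 54.6134)) = 2·arctan(0.14524) ≈ 16.5280°.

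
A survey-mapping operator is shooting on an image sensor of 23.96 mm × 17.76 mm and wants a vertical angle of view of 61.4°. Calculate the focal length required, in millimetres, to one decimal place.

From α = 2·arctan(h/2f) we get f = h / (2·tan(α/2)).
With h = 17.76 mm and α/2 = 30.7°, tan(α/2) ≈ 0.59376, so f ≈ 17.76 / 1.18751 ≈ 14.9556 mm.

15.0 mm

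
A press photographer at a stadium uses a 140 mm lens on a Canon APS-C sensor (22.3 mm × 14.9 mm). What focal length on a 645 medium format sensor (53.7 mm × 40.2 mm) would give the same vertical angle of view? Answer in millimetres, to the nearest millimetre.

378 mm

Equal angle of view means equal height/f ratio, so f₂ = f₁ · (height₂/height₁) = 140 × 40.2/14.9.
f₂ = 140 × 2.69799 ≈ 377.718 mm.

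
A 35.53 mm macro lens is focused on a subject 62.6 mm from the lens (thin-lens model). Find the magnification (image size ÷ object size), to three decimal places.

1.313×

Thin lens: 1/f = 1/dₒ + 1/dᵢ → 1/dᵢ = 1/35.53 − 1/62.6 = 0.0121708 mm⁻¹, so dᵢ ≈ 82.1639 mm.
Magnification m = dᵢ/dₒ = 82.1639/62.6 ≈ 1.31252.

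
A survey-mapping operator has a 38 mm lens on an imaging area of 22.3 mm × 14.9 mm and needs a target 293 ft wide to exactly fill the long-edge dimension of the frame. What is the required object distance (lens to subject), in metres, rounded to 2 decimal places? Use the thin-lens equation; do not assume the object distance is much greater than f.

152.22 m

W: 293 ft × 304.8 mm/ft = 89306.40 mm.
Magnification m = w/W = dᵢ/dₒ; combined with 1/f = 1/dₒ + 1/dᵢ this gives dₒ = f·(1 + W/w).
dₒ = 38 mm × (1 + 89306.4/22.3) = 38 × 4005.7712 ≈ 152219.305 mm = 152.219 m.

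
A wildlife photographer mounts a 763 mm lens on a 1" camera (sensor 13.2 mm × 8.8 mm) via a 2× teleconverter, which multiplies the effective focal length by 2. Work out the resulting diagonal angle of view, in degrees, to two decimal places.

Effective focal length f = 763 × 2 = 1526 mm.
Sensor diagonal = √(13.2² + 8.8²) = √251.6800 ≈ 15.8644 mm.
α = 2·arctan(15.864 / (2 × 1526)) = 2·arctan(0.00520) ≈ 0.5956°.

0.60°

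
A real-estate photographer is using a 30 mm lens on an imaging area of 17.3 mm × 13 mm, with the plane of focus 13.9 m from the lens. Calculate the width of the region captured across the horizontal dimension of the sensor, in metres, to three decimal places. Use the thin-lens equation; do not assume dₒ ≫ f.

7.998 m

dₒ: 13.9 m = 13900 mm.
Similar triangles through the lens centre give W/dₒ = w/dᵢ; with 1/f = 1/dₒ + 1/dᵢ this gives W = w·(dₒ − f)/f.
W = 17.3 mm × (13900 − 30) / 30 = 17.3 × 462.3333 ≈ 7998.367 mm = 7.99837 m.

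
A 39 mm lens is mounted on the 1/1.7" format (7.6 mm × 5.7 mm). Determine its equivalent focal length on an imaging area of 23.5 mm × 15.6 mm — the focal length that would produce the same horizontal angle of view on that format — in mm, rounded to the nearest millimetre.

Equal angle of view means equal width/f ratio, so f₂ = f₁ · (width₂/width₁) = 39 × 23.5/7.6.
f₂ = 39 × 3.09211 ≈ 120.592 mm.

121 mm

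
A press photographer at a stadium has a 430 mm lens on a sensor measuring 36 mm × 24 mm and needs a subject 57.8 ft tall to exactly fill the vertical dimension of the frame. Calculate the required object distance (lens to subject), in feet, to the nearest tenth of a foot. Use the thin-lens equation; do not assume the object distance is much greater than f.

W: 57.8 ft × 304.8 mm/ft = 17617.44 mm.
Magnification m = h/W = dᵢ/dₒ; combined with 1/f = 1/dₒ + 1/dᵢ this gives dₒ = f·(1 + W/h).
dₒ = 430 mm × (1 + 17617.4/24) = 430 × 735.0600 ≈ 316075.790 mm = 316075.790/304.8 ft = 1036.99 ft.

1037.0 ft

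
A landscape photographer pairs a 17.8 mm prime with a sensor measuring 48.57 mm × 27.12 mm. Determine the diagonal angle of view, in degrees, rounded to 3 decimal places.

Sensor diagonal = √(48.57² + 27.12²) = √3094.5393 ≈ 55.6286 mm.
Angle of view α = 2·arctan(d/2f) with d = 55.6286 mm and f = 17.8 mm.
d/2f = 1.56260; arctan(1.56260) ≈ 57.3824°, so α ≈ 114.7649°.

114.765°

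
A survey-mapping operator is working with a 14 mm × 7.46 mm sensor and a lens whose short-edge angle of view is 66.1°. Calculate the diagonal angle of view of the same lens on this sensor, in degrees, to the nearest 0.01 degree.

108.28°

From the short-edge AOV: f = 7.46 / (2·tan(33.05°)) = 7.46 / 1.30130 ≈ 5.7327 mm.
Sensor diagonal = √(14² + 7.46²) = √251.6516 ≈ 15.8635 mm.
Diagonal AOV = 2·arctan(15.8635 / (2 × 5.7327)) = 2·arctan(1.38359) ≈ 108.2844°.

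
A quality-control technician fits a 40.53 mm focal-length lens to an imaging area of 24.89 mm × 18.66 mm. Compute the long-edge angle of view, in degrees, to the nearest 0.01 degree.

Angle of view α = 2·arctan(w/2f) with w = 24.89 mm and f = 40.53 mm.
w/2f = 0.30706; arctan(0.30706) ≈ 17.0694°, so α ≈ 34.1389°.

34.14°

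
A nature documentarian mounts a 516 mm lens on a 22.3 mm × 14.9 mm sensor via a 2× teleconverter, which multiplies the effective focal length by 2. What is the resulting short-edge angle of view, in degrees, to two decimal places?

Effective focal length f = 516 × 2 = 1032 mm.
α = 2·arctan(14.9 / (2 × 1032)) = 2·arctan(0.00722) ≈ 0.8272°.

0.83°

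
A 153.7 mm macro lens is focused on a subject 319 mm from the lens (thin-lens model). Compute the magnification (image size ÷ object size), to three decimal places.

0.930×

Thin lens: 1/f = 1/dₒ + 1/dᵢ → 1/dᵢ = 1/153.7 − 1/319 = 0.0033714 mm⁻¹, so dᵢ ≈ 296.6140 mm.
Magnification m = dᵢ/dₒ = 296.6140/319 ≈ 0.92982.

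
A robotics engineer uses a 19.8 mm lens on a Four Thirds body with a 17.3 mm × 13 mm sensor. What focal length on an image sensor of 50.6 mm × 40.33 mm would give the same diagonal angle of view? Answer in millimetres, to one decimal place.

Sensor diagonal = √(17.3² + 13²) = √468.2900 ≈ 21.6400 mm.
Sensor diagonal = √(50.6² + 40.33²) = √4186.8689 ≈ 64.7060 mm.
Equal angle of view means equal diagonal/f ratio, so f₂ = f₁ · (diagonal₂/diagonal₁) = 19.8 × 64.7060/21.6400.
f₂ = 19.8 × 2.99011 ≈ 59.204 mm.

59.2 mm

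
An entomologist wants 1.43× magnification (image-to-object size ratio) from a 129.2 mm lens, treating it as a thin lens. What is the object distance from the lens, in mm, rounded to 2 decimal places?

219.55 mm

With m = dᵢ/dₒ and 1/f = 1/dₒ + 1/dᵢ, substituting dᵢ = m·dₒ gives 1/f = (1 + 1/m)/dₒ, hence dₒ = f·(1 + 1/m).
dₒ = 129.2 × (1 + 1/1.43) = 129.2 × 1.69930 ≈ 219.550 mm.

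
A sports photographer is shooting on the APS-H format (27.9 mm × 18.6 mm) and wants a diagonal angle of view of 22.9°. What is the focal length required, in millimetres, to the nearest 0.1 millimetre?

82.8 mm

Sensor diagonal = √(27.9² + 18.6²) = √1124.3700 ≈ 33.5316 mm.
From α = 2·arctan(d/2f) we get f = d / (2·tan(α/2)).
With d = 33.5316 mm and α/2 = 11.45°, tan(α/2) ≈ 0.20254, so f ≈ 33.5316 / 0.40509 ≈ 82.7763 mm.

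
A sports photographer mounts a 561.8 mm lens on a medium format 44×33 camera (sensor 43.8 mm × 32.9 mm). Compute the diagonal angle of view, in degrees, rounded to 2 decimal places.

5.58°

Sensor diagonal = √(43.8² + 32.9²) = √3000.8500 ≈ 54.7800 mm.
Angle of view α = 2·arctan(d/2f) with d = 54.7800 mm and f = 561.8 mm.
d/2f = 0.04875; arctan(0.04875) ≈ 2.7912°, so α ≈ 5.5824°.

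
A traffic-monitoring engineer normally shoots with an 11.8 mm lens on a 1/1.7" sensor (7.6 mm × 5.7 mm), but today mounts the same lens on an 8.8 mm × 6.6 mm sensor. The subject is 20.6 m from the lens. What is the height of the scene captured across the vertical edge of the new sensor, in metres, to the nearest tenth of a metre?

11.5 m

The focal length stays 11.8 mm; the relevant sensor dimension is now h = 6.6 mm. Object distance dₒ = 20.6 m = 20600 mm.
Thin-lens field height W = h·(dₒ − f)/f = 6.6 × (20600 − 11.8)/11.8 ≈ 11515.434 mm = 11.5154 m.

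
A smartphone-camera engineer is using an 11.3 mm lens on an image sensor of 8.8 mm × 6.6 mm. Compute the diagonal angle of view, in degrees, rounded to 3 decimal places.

51.907°

Sensor diagonal = √(8.8² + 6.6²) = √121.0000 ≈ 11.0000 mm.
Angle of view α = 2·arctan(d/2f) with d = 11.0000 mm and f = 11.3 mm.
d/2f = 0.48673; arctan(0.48673) ≈ 25.9534°, so α ≈ 51.9068°.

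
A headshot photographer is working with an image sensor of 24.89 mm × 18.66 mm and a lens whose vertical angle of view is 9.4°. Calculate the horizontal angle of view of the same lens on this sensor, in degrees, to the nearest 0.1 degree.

12.5°

From the vertical AOV: f = 18.66 / (2·tan(4.7°)) = 18.66 / 0.16443 ≈ 113.4830 mm.
Horizontal AOV = 2·arctan(24.89 / (2 × 113.4830)) = 2·arctan(0.10966) ≈ 12.5166°.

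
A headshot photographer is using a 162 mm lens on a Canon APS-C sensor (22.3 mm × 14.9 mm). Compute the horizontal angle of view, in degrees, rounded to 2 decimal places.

7.87°

Angle of view α = 2·arctan(w/2f) with w = 22.3 mm and f = 162 mm.
w/2f = 0.06883; arctan(0.06883) ≈ 3.9373°, so α ≈ 7.8746°.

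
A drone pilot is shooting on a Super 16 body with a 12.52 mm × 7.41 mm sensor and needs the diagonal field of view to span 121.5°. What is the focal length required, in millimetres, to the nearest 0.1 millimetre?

Sensor diagonal = √(12.52² + 7.41²) = √211.6585 ≈ 14.5485 mm.
From α = 2·arctan(d/2f) we get f = d / (2·tan(α/2)).
With d = 14.5485 mm and α/2 = 60.75°, tan(α/2) ≈ 1.78563, so f ≈ 14.5485 / 3.57126 ≈ 4.0738 mm.

4.1 mm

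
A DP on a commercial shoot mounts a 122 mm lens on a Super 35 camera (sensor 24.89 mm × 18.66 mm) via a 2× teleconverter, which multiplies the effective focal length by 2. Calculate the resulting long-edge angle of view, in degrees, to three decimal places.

Effective focal length f = 122 × 2 = 244 mm.
α = 2·arctan(24.89 / (2 × 244)) = 2·arctan(0.05100) ≈ 5.8396°.

5.840°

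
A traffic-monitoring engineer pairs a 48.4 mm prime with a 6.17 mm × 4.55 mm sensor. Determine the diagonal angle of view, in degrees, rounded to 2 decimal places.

Sensor diagonal = √(6.17² + 4.55²) = √58.7714 ≈ 7.6663 mm.
Angle of view α = 2·arctan(d/2f) with d = 7.6663 mm and f = 48.4 mm.
d/2f = 0.07920; arctan(0.07920) ≈ 4.5282°, so α ≈ 9.0564°.

9.06°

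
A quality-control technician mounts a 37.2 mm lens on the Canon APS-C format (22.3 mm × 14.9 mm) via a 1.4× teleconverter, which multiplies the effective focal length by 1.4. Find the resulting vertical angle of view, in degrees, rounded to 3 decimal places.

Effective focal length f = 37.2 × 1.4 = 52.08 mm.
α = 2·arctan(14.9 / (2 × 52.08)) = 2·arctan(0.14305) ≈ 16.2818°.

16.282°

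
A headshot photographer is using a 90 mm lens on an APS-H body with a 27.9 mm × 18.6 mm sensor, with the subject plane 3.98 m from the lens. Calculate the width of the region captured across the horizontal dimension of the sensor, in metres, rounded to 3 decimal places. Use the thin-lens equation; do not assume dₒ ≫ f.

dₒ: 3.98 m = 3980 mm.
Similar triangles through the lens centre give W/dₒ = w/dᵢ; with 1/f = 1/dₒ + 1/dᵢ this gives W = w·(dₒ − f)/f.
W = 27.9 mm × (3980 − 90) / 90 = 27.9 × 43.2222 ≈ 1205.900 mm = 1.2059 m.

1.206 m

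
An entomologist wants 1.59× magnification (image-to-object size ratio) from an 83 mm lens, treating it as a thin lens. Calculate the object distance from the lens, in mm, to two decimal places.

135.20 mm

With m = dᵢ/dₒ and 1/f = 1/dₒ + 1/dᵢ, substituting dᵢ = m·dₒ gives 1/f = (1 + 1/m)/dₒ, hence dₒ = f·(1 + 1/m).
dₒ = 83 × (1 + 1/1.59) = 83 × 1.62893 ≈ 135.201 mm.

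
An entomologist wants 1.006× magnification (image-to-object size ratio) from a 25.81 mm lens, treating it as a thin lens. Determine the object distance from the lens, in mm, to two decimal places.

51.47 mm

With m = dᵢ/dₒ and 1/f = 1/dₒ + 1/dᵢ, substituting dᵢ = m·dₒ gives 1/f = (1 + 1/m)/dₒ, hence dₒ = f·(1 + 1/m).
dₒ = 25.81 × (1 + 1/1.006) = 25.81 × 1.99404 ≈ 51.466 mm.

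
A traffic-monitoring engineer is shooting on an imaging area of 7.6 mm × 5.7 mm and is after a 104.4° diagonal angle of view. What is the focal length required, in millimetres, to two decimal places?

Sensor diagonal = √(7.6² + 5.7²) = √90.2500 ≈ 9.5000 mm.
From α = 2·arctan(d/2f) we get f = d / (2·tan(α/2)).
With d = 9.5000 mm and α/2 = 52.2°, tan(α/2) ≈ 1.28919, so f ≈ 9.5000 / 2.57838 ≈ 3.6845 mm.

3.68 mm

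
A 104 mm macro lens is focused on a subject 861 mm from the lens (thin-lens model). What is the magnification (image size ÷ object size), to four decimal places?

Thin lens: 1/f = 1/dₒ + 1/dᵢ → 1/dᵢ = 1/104 − 1/861 = 0.0084539 mm⁻¹, so dᵢ ≈ 118.2880 mm.
Magnification m = dᵢ/dₒ = 118.2880/861 ≈ 0.13738.

0.1374×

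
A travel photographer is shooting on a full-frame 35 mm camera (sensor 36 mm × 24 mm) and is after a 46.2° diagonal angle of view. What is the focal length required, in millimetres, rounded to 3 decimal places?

Sensor diagonal = √(36² + 24²) = √1872.0000 ≈ 43.2666 mm.
From α = 2·arctan(d/2f) we get f = d / (2·tan(α/2)).
With d = 43.2666 mm and α/2 = 23.1°, tan(α/2) ≈ 0.42654, so f ≈ 43.2666 / 0.85307 ≈ 50.7186 mm.

50.719 mm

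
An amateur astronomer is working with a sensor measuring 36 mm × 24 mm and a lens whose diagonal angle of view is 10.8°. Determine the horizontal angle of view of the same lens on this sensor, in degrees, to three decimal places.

Sensor diagonal = √(36² + 24²) = √1872.0000 ≈ 43.2666 mm.
From the diagonal AOV: f = 43.2666 / (2·tan(5.4°)) = 43.2666 / 0.18906 ≈ 228.8565 mm.
Horizontal AOV = 2·arctan(36 / (2 × 228.8565)) = 2·arctan(0.07865) ≈ 8.9943°.

8.994°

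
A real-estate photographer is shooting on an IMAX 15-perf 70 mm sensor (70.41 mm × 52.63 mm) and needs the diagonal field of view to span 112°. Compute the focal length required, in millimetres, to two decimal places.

Sensor diagonal = √(70.41² + 52.63²) = √7727.4850 ≈ 87.9061 mm.
From α = 2·arctan(d/2f) we get f = d / (2·tan(α/2)).
With d = 87.9061 mm and α/2 = 56°, tan(α/2) ≈ 1.48256, so f ≈ 87.9061 / 2.96512 ≈ 29.6467 mm.

29.65 mm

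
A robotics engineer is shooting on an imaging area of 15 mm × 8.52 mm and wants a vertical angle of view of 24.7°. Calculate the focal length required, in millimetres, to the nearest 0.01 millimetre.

From α = 2·arctan(h/2f) we get f = h / (2·tan(α/2)).
With h = 8.52 mm and α/2 = 12.35°, tan(α/2) ≈ 0.21895, so f ≈ 8.52 / 0.43790 ≈ 19.4565 mm.

19.46 mm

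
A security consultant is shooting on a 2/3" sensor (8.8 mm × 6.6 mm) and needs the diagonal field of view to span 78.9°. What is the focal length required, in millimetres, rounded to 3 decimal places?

Sensor diagonal = √(8.8² + 6.6²) = √121.0000 ≈ 11.0000 mm.
From α = 2·arctan(d/2f) we get f = d / (2·tan(α/2)).
With d = 11.0000 mm and α/2 = 39.45°, tan(α/2) ≈ 0.82287, so f ≈ 11.0000 / 1.64574 ≈ 6.6839 mm.

6.684 mm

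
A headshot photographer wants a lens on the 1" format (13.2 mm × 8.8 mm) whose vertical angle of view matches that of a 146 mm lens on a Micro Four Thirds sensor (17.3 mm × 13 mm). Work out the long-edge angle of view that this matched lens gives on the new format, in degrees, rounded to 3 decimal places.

7.641°

Equal vertical AOV ⇒ f₂ = f₁ · 8.8/13 = 146 × 0.67692 ≈ 98.8308 mm.
Long-edge AOV on the new format = 2·arctan(13.2 / (2 × 98.8308)) = 2·arctan(0.06678) ≈ 7.6412°.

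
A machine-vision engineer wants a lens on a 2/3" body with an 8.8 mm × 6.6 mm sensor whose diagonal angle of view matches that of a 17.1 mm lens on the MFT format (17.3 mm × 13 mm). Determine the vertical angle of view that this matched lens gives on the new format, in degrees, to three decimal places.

41.578°

Sensor diagonal = √(17.3² + 13²) = √468.2900 ≈ 21.6400 mm.
Sensor diagonal = √(8.8² + 6.6²) = √121.0000 ≈ 11.0000 mm.
Equal diagonal AOV ⇒ f₂ = f₁ · 11.0000/21.6400 = 17.1 × 0.50832 ≈ 8.6922 mm.
Vertical AOV on the new format = 2·arctan(6.6 / (2 × 8.6922)) = 2·arctan(0.37965) ≈ 41.5785°.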